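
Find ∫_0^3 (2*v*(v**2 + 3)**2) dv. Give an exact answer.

Let u = v**2 + 3, so du = 2*v dv. When v = 0, u = 3; when v = 3, u = 12.
The integral becomes ∫ u**2 du from 3 to 12, with antiderivative u**3/3.
Back in v: F(v) = (v**2 + 3)**3/3.
Then F(3) - F(0) = (576) - (9) = 567.

567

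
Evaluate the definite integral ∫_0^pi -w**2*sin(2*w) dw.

Integrate by parts twice (u = w^2, dv = -sin(2*w) dw).
An antiderivative is F(w) = w**2*cos(2*w)/2 - w*sin(2*w)/2 - cos(2*w)/4.
Then F(pi) - F(0) = (-1/4 + pi**2/2) - (-1/4) = pi**2/2.

pi**2/2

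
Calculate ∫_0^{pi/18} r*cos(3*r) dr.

Integrate by parts once (u = r, dv = cos(3*r) dr).
An antiderivative is F(r) = r*sin(3*r)/3 + cos(3*r)/9.
Then F(pi/18) - F(0) = (pi/108 + sqrt(3)/18) - (1/9) = -1/9 + pi/108 + sqrt(3)/18.

-1/9 + pi/108 + sqrt(3)/18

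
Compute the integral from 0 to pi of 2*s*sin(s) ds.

Integrate by parts once (u = s, dv = 2*sin(s) ds).
An antiderivative is F(s) = -2*s*cos(s) + 2*sin(s).
Then F(pi) - F(0) = (2*pi) - (0) = 2*pi.

2*pi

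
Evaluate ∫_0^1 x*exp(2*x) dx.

1/4 + exp(2)/4

Integrate by parts once (u = x, dv = exp(2*x) dx).
An antiderivative is F(x) = (2*x - 1)*exp(2*x)/4.
Then F(1) - F(0) = (exp(2)/4) - (-1/4) = 1/4 + exp(2)/4.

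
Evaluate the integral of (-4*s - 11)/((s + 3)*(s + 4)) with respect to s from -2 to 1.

-5*log(5) + 7*log(2)

Factor the denominator: s**2 + 7*s + 12 = (s + 4)(s + 3).
Partial fractions: (-4*s - 11)/((s + 3)*(s + 4)) = -5/(s + 4) + 1/(s + 3).
An antiderivative is F(s) = log(s + 3) - 5*log(s + 4).
Then F(1) - F(-2) = (-5*log(5) + 2*log(2)) - (-log(32)) = -5*log(5) + 7*log(2).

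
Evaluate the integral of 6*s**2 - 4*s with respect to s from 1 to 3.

By the power rule, an antiderivative is F(s) = 2*s**3 - 2*s**2.
Then F(3) - F(1) = (36) - (0) = 36.

36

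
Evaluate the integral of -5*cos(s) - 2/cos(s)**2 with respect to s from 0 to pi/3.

-9*sqrt(3)/2

An antiderivative is F(s) = -5*sin(s) - 2*tan(s).
Then F(pi/3) - F(0) = (-9*sqrt(3)/2) - (0) = -9*sqrt(3)/2.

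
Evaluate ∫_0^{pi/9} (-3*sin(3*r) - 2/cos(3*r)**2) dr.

-2*sqrt(3)/3 - 1/2

An antiderivative is F(r) = cos(3*r) - 2*tan(3*r)/3.
Then F(pi/9) - F(0) = (1/2 - 2*sqrt(3)/3) - (1) = -2*sqrt(3)/3 - 1/2.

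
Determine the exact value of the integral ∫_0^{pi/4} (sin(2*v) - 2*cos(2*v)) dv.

-1/2

An antiderivative is F(v) = -sin(2*v) - cos(2*v)/2.
Then F(pi/4) - F(0) = (-1) - (-1/2) = -1/2.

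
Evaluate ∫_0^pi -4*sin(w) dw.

-8

An antiderivative is F(w) = 4*cos(w).
Then F(pi) - F(0) = (-4) - (4) = -8.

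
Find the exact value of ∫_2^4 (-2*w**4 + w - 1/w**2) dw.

By the power rule, an antiderivative is F(w) = -2*w**5/5 + w**2/2 + 1/w.
Then F(4) - F(2) = (-8027/20) - (-103/10) = -7821/20.

-7821/20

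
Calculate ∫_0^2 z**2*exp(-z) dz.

Integrate by parts twice (u = z^2, dv = exp(-z) dz).
An antiderivative is F(z) = (-z**2 - 2*z - 2)*exp(-z).
Then F(2) - F(0) = (-10*exp(-2)) - (-2) = 2 - 10*exp(-2).

2 - 10*exp(-2)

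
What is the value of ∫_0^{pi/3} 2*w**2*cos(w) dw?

-2*sqrt(3) + sqrt(3)*pi**2/9 + 2*pi/3

Integrate by parts twice (u = w^2, dv = 2*cos(w) dw).
An antiderivative is F(w) = 2*w**2*sin(w) + 4*w*cos(w) - 4*sin(w).
Then F(pi/3) - F(0) = (-2*sqrt(3) + sqrt(3)*pi**2/9 + 2*pi/3) - (0) = -2*sqrt(3) + sqrt(3)*pi**2/9 + 2*pi/3.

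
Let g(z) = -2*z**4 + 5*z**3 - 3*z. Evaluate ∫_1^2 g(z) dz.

37/20

By the power rule, an antiderivative is F(z) = -2*z**5/5 + 5*z**4/4 - 3*z**2/2.
Then F(2) - F(1) = (6/5) - (-13/20) = 37/20.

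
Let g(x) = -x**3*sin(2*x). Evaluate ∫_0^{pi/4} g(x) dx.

3/8 - 3*pi**2/64

Integrate by parts 3 times (u = x^3, dv = -sin(2*x) dx).
An antiderivative is F(x) = x**3*cos(2*x)/2 - 3*x**2*sin(2*x)/4 - 3*x*cos(2*x)/4 + 3*sin(2*x)/8.
Then F(pi/4) - F(0) = (3/8 - 3*pi**2/64) - (0) = 3/8 - 3*pi**2/64.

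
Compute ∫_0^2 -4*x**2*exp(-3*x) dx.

-8/27 + 200*exp(-6)/27

Integrate by parts twice (u = x^2, dv = -4*exp(-3*x) dx).
An antiderivative is F(x) = (36*x**2 + 24*x + 8)*exp(-3*x)/27.
Then F(2) - F(0) = (200*exp(-6)/27) - (8/27) = -8/27 + 200*exp(-6)/27.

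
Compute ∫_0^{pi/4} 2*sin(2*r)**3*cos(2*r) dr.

1/4

Let u = sin(2*r), so du = 2*cos(2*r) dr. When r = 0, u = 0; when r = pi/4, u = 1.
The integral becomes ∫ u**3 du from 0 to 1, with antiderivative u**4/4.
Back in r: F(r) = sin(2*r)**4/4.
Then F(pi/4) - F(0) = (1/4) - (0) = 1/4.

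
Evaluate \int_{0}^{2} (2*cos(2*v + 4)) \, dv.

Let u = 2*v + 4, so du = 2 dv. When v = 0, u = 4; when v = 2, u = 8.
The integral becomes ∫ cos(u) du from 4 to 8, with antiderivative sin(u).
Back in v: F(v) = sin(2*v + 4).
Then F(2) - F(0) = (sin(8)) - (sin(4)) = -sin(4) + sin(8).

-sin(4) + sin(8)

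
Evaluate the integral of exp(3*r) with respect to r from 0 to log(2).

7/3

Let u = exp(r), so du = exp(r) dr. When r = 0, u = 1; when r = log(2), u = 2.
The integral becomes ∫ u**2 du from 1 to 2, with antiderivative u**3/3.
Back in r: F(r) = exp(3*r)/3.
Then F(log(2)) - F(0) = (8/3) - (1/3) = 7/3.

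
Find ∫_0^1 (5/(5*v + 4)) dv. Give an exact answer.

log(9/4)

Let u = 5*v + 4, so du = 5 dv. When v = 0, u = 4; when v = 1, u = 9.
The integral becomes ∫ 1/u du from 4 to 9, with antiderivative log(u).
Back in v: F(v) = log(5*v + 4).
Then F(1) - F(0) = (log(9)) - (log(4)) = log(9/4).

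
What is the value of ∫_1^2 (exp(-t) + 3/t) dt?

-exp(-2) + exp(-1) + 3*log(2)

An antiderivative is F(t) = 3*log(t) - exp(-t).
Then F(2) - F(1) = (-exp(-2) + 3*log(2)) - (-exp(-1)) = -exp(-2) + exp(-1) + 3*log(2).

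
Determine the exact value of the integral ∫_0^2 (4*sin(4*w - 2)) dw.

Let u = 4*w - 2, so du = 4 dw. When w = 0, u = -2; when w = 2, u = 6.
The integral becomes ∫ sin(u) du from -2 to 6, with antiderivative -cos(u).
Back in w: F(w) = -cos(4*w - 2).
Then F(2) - F(0) = (-cos(6)) - (-cos(2)) = -cos(6) + cos(2).

-cos(6) + cos(2)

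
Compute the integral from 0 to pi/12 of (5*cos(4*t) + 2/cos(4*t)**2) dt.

9*sqrt(3)/8

An antiderivative is F(t) = 5*sin(4*t)/4 + tan(4*t)/2.
Then F(pi/12) - F(0) = (9*sqrt(3)/8) - (0) = 9*sqrt(3)/8.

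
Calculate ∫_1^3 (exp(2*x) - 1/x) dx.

-exp(2)/2 - log(3) + exp(6)/2

An antiderivative is F(x) = exp(2*x)/2 - log(x).
Then F(3) - F(1) = (-log(3) + exp(6)/2) - (exp(2)/2) = -exp(2)/2 - log(3) + exp(6)/2.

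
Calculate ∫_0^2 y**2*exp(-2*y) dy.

(-13 + exp(4))*exp(-4)/4

Integrate by parts twice (u = y^2, dv = exp(-2*y) dy).
An antiderivative is F(y) = (-2*y**2 - 2*y - 1)*exp(-2*y)/4.
Then F(2) - F(0) = (-13*exp(-4)/4) - (-1/4) = (-13 + exp(4))*exp(-4)/4.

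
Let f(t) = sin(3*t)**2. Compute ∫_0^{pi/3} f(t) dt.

pi/6

Use the identity sin^2(3*t) = (1 - cos(6*t))/2.
An antiderivative is F(t) = t/2 - sin(6*t)/12.
Then F(pi/3) - F(0) = (pi/6) - (0) = pi/6.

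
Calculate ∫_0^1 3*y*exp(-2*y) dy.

3/4 - 9*exp(-2)/4

Integrate by parts once (u = y, dv = 3*exp(-2*y) dy).
An antiderivative is F(y) = (-6*y - 3)*exp(-2*y)/4.
Then F(1) - F(0) = (-9*exp(-2)/4) - (-3/4) = 3/4 - 9*exp(-2)/4.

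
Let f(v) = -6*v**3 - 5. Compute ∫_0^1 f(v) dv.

-13/2

By the power rule, an antiderivative is F(v) = -3*v**4/2 - 5*v.
Then F(1) - F(0) = (-13/2) - (0) = -13/2.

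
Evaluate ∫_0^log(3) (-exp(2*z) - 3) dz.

An antiderivative is F(z) = -exp(2*z)/2 - 3*z.
Then F(log(3)) - F(0) = (-9/2 - log(27)) - (-1/2) = -4 - log(27).

-4 - log(27)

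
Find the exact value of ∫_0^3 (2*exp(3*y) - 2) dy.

-20/3 + 2*exp(9)/3

An antiderivative is F(y) = 2*exp(3*y)/3 - 2*y.
Then F(3) - F(0) = (-6 + 2*exp(9)/3) - (2/3) = -20/3 + 2*exp(9)/3.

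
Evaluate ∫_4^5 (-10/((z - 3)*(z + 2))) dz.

Factor the denominator: z**2 - z - 6 = (z + 2)(z - 3).
Partial fractions: -10/((z - 3)*(z + 2)) = 2/(z + 2) - 2/(z - 3).
An antiderivative is F(z) = -2*log(z - 3) + 2*log(z + 2).
Then F(5) - F(4) = (log(49/4)) - (log(36)) = -4*log(2) - 2*log(3) + 2*log(7).

-4*log(2) - 2*log(3) + 2*log(7)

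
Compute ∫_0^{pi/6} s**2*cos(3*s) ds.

Integrate by parts twice (u = s^2, dv = cos(3*s) ds).
An antiderivative is F(s) = s**2*sin(3*s)/3 + 2*s*cos(3*s)/9 - 2*sin(3*s)/27.
Then F(pi/6) - F(0) = (-2/27 + pi**2/108) - (0) = -2/27 + pi**2/108.

-2/27 + pi**2/108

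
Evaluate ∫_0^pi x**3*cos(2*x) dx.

3*pi**2/4

Integrate by parts 3 times (u = x^3, dv = cos(2*x) dx).
An antiderivative is F(x) = x**3*sin(2*x)/2 + 3*x**2*cos(2*x)/4 - 3*x*sin(2*x)/4 - 3*cos(2*x)/8.
Then F(pi) - F(0) = (-3/8 + 3*pi**2/4) - (-3/8) = 3*pi**2/4.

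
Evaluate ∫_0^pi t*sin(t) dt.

pi

Integrate by parts once (u = t, dv = sin(t) dt).
An antiderivative is F(t) = -t*cos(t) + sin(t).
Then F(pi) - F(0) = (pi) - (0) = pi.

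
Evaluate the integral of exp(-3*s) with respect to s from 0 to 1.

An antiderivative is F(s) = -exp(-3*s)/3.
Then F(1) - F(0) = (-exp(-3)/3) - (-1/3) = -(1 - exp(3))*exp(-3)/3.

-(1 - exp(3))*exp(-3)/3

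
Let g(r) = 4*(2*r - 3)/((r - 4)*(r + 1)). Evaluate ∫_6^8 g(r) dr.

-4*log(7) + 4*log(2) + 8*log(3)

Factor the denominator: r**2 - 3*r - 4 = (r + 1)(r - 4).
Partial fractions: 4*(2*r - 3)/((r - 4)*(r + 1)) = 4/(r + 1) + 4/(r - 4).
An antiderivative is F(r) = 4*log(r - 4) + 4*log(r + 1).
Then F(8) - F(6) = (8*log(2) + 8*log(3)) - (4*log(2) + 4*log(7)) = -4*log(7) + 4*log(2) + 8*log(3).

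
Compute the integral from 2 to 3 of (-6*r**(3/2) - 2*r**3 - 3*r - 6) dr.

-46 - 108*sqrt(3)/5 + 48*sqrt(2)/5

By the power rule, an antiderivative is F(r) = -12*r**(5/2)/5 - r**4/2 - 3*r**2/2 - 6*r.
Then F(3) - F(2) = (-72 - 108*sqrt(3)/5) - (-26 - 48*sqrt(2)/5) = -46 - 108*sqrt(3)/5 + 48*sqrt(2)/5.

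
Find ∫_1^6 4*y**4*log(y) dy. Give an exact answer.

Integrate by parts once (u = ln y, dv = 4*y**4 dy).
An antiderivative is F(y) = 4*y**5*(5*log(y) - 1)/25.
Then F(6) - F(1) = (-31104/25 + 31104*log(6)/5) - (-4/25) = -1244 + 31104*log(6)/5.

-1244 + 31104*log(6)/5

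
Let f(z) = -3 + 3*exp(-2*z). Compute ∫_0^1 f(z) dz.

An antiderivative is F(z) = -3*z - 3*exp(-2*z)/2.
Then F(1) - F(0) = (-3 - 3*exp(-2)/2) - (-3/2) = -3/2 - 3*exp(-2)/2.

-3/2 - 3*exp(-2)/2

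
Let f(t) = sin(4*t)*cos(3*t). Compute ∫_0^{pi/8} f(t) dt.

4/7 - 3*sqrt(sqrt(2) + 2)/14

Use the identity sin(4*t)cos(3*t) = [sin(7*t) + sin(t)]/2.
An antiderivative is F(t) = -cos(t)/2 - cos(7*t)/14.
Then F(pi/8) - F(0) = (-3*sqrt(sqrt(2) + 2)/14) - (-4/7) = 4/7 - 3*sqrt(sqrt(2) + 2)/14.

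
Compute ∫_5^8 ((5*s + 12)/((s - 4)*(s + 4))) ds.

Factor the denominator: s**2 - 16 = (s + 4)(s - 4).
Partial fractions: (5*s + 12)/((s - 4)*(s + 4)) = 1/(s + 4) + 4/(s - 4).
An antiderivative is F(s) = 4*log(s - 4) + log(s + 4).
Then F(8) - F(5) = (log(3) + 10*log(2)) - (log(9)) = -log(3) + 10*log(2).

-log(3) + 10*log(2)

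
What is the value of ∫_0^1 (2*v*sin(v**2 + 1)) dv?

Let u = v**2 + 1, so du = 2*v dv. When v = 0, u = 1; when v = 1, u = 2.
The integral becomes ∫ sin(u) du from 1 to 2, with antiderivative -cos(u).
Back in v: F(v) = -cos(v**2 + 1).
Then F(1) - F(0) = (-cos(2)) - (-cos(1)) = -cos(2) + cos(1).

-cos(2) + cos(1)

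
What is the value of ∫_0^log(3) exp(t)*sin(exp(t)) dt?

Let u = exp(t), so du = exp(t) dt. When t = 0, u = 1; when t = log(3), u = 3.
The integral becomes ∫ sin(u) du from 1 to 3, with antiderivative -cos(u).
Back in t: F(t) = -cos(exp(t)).
Then F(log(3)) - F(0) = (-cos(3)) - (-cos(1)) = cos(1) - cos(3).

cos(1) - cos(3)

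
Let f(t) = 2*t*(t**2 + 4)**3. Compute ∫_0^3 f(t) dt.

Let u = t**2 + 4, so du = 2*t dt. When t = 0, u = 4; when t = 3, u = 13.
The integral becomes ∫ u**3 du from 4 to 13, with antiderivative u**4/4.
Back in t: F(t) = (t**2 + 4)**4/4.
Then F(3) - F(0) = (28561/4) - (64) = 28305/4.

28305/4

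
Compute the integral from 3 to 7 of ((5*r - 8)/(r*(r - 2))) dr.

-4*log(3) + log(5) + 4*log(7)

Factor the denominator: r**2 - 2*r = r(r - 2).
Partial fractions: (5*r - 8)/(r*(r - 2)) = 4/r + 1/(r - 2).
An antiderivative is F(r) = 4*log(r) + log(r - 2).
Then F(7) - F(3) = (log(5) + 4*log(7)) - (log(81)) = -4*log(3) + log(5) + 4*log(7).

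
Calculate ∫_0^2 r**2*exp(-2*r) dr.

Integrate by parts twice (u = r^2, dv = exp(-2*r) dr).
An antiderivative is F(r) = (-2*r**2 - 2*r - 1)*exp(-2*r)/4.
Then F(2) - F(0) = (-13*exp(-4)/4) - (-1/4) = (-13 + exp(4))*exp(-4)/4.

(-13 + exp(4))*exp(-4)/4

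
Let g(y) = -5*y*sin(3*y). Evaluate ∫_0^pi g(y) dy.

-5*pi/3

Integrate by parts once (u = y, dv = -5*sin(3*y) dy).
An antiderivative is F(y) = 5*y*cos(3*y)/3 - 5*sin(3*y)/9.
Then F(pi) - F(0) = (-5*pi/3) - (0) = -5*pi/3.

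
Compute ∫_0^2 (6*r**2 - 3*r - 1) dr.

8

By the power rule, an antiderivative is F(r) = 2*r**3 - 3*r**2/2 - r.
Then F(2) - F(0) = (8) - (0) = 8.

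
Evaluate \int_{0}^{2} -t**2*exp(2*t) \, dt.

1/4 - 5*exp(4)/4

Integrate by parts twice (u = t^2, dv = -exp(2*t) dt).
An antiderivative is F(t) = (-2*t**2 + 2*t - 1)*exp(2*t)/4.
Then F(2) - F(0) = (-5*exp(4)/4) - (-1/4) = 1/4 - 5*exp(4)/4.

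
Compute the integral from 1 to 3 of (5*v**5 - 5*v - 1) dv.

1754/3

By the power rule, an antiderivative is F(v) = 5*v**6/6 - 5*v**2/2 - v.
Then F(3) - F(1) = (582) - (-8/3) = 1754/3.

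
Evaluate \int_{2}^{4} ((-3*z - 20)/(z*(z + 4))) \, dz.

-log(18)

Factor the denominator: z**2 + 4*z = (z + 4)z.
Partial fractions: (-3*z - 20)/(z*(z + 4)) = 2/(z + 4) - 5/z.
An antiderivative is F(z) = -5*log(z) + 2*log(z + 4).
Then F(4) - F(2) = (-log(16)) - (log(9/8)) = -log(18).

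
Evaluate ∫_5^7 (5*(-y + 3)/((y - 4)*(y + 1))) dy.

-8*log(2) + 3*log(3)

Factor the denominator: y**2 - 3*y - 4 = (y + 1)(y - 4).
Partial fractions: 5*(-y + 3)/((y - 4)*(y + 1)) = -4/(y + 1) - 1/(y - 4).
An antiderivative is F(y) = -log(y - 4) - 4*log(y + 1).
Then F(7) - F(5) = (-12*log(2) - log(3)) - (-4*log(3) - 4*log(2)) = -8*log(2) + 3*log(3).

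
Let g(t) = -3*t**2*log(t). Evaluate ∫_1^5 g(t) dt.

124/3 - 125*log(5)

Integrate by parts once (u = ln t, dv = -3*t**2 dt).
An antiderivative is F(t) = -t**3*(3*log(t) - 1)/3.
Then F(5) - F(1) = (125/3 - 125*log(5)) - (1/3) = 124/3 - 125*log(5).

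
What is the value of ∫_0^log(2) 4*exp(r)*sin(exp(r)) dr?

Let u = exp(r), so du = exp(r) dr. When r = 0, u = 1; when r = log(2), u = 2.
The integral becomes 4·∫ sin(u) du from 1 to 2, with antiderivative -4*cos(u).
Back in r: F(r) = -4*cos(exp(r)).
Then F(log(2)) - F(0) = (-4*cos(2)) - (-4*cos(1)) = -4*cos(2) + 4*cos(1).

-4*cos(2) + 4*cos(1)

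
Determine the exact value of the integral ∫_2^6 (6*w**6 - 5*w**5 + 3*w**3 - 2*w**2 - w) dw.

By the power rule, an antiderivative is F(w) = 6*w**7/7 - 5*w**6/6 + 3*w**4/4 - 2*w**3/3 - w**2/2.
Then F(6) - F(2) = (1413126/7) - (1282/21) = 4238096/21.

4238096/21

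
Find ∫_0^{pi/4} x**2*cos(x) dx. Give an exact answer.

Integrate by parts twice (u = x^2, dv = cos(x) dx).
An antiderivative is F(x) = x**2*sin(x) + 2*x*cos(x) - 2*sin(x).
Then F(pi/4) - F(0) = (sqrt(2)*(-32 + pi**2 + 8*pi)/32) - (0) = sqrt(2)*(-32 + pi**2 + 8*pi)/32.

sqrt(2)*(-32 + pi**2 + 8*pi)/32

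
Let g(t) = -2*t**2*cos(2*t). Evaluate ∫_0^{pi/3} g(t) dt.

Integrate by parts twice (u = t^2, dv = -2*cos(2*t) dt).
An antiderivative is F(t) = -t**2*sin(2*t) - t*cos(2*t) + sin(2*t)/2.
Then F(pi/3) - F(0) = (-sqrt(3)*pi**2/18 + sqrt(3)/4 + pi/6) - (0) = -sqrt(3)*pi**2/18 + sqrt(3)/4 + pi/6.

-sqrt(3)*pi**2/18 + sqrt(3)/4 + pi/6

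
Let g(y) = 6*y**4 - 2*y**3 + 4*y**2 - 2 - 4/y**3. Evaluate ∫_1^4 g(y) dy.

47049/40

By the power rule, an antiderivative is F(y) = 6*y**5/5 - y**4/2 + 4*y**3/3 - 2*y + 2/y**2.
Then F(4) - F(1) = (141391/120) - (61/30) = 47049/40.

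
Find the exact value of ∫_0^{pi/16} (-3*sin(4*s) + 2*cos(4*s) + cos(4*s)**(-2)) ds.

-1/2 + 5*sqrt(2)/8

An antiderivative is F(s) = sin(4*s)/2 + 3*cos(4*s)/4 + tan(4*s)/4.
Then F(pi/16) - F(0) = (1/4 + 5*sqrt(2)/8) - (3/4) = -1/2 + 5*sqrt(2)/8.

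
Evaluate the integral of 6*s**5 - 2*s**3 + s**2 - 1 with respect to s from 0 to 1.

By the power rule, an antiderivative is F(s) = s**6 - s**4/2 + s**3/3 - s.
Then F(1) - F(0) = (-1/6) - (0) = -1/6.

-1/6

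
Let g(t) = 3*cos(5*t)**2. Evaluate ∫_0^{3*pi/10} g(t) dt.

Use the identity cos^2(5*t) = (1 + cos(10*t))/2.
An antiderivative is F(t) = 3*t/2 + 3*sin(10*t)/20.
Then F(3*pi/10) - F(0) = (9*pi/20) - (0) = 9*pi/20.

9*pi/20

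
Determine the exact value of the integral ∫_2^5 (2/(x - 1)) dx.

An antiderivative is F(x) = 2*log(x - 1).
Then F(5) - F(2) = (log(16)) - (0) = log(16).

log(16)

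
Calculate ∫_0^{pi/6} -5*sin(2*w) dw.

-5/4

An antiderivative is F(w) = 5*cos(2*w)/2.
Then F(pi/6) - F(0) = (5/4) - (5/2) = -5/4.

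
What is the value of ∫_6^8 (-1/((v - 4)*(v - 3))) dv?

log(5/6)

Factor the denominator: v**2 - 7*v + 12 = (v - 3)(v - 4).
Partial fractions: -1/((v - 4)*(v - 3)) = 1/(v - 3) - 1/(v - 4).
An antiderivative is F(v) = -log(v - 4) + log(v - 3).
Then F(8) - F(6) = (log(5/4)) - (log(3/2)) = log(5/6).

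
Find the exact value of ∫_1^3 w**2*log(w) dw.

Integrate by parts once (u = ln w, dv = w**2 dw).
An antiderivative is F(w) = w**3*(3*log(w) - 1)/9.
Then F(3) - F(1) = (-3 + 9*log(3)) - (-1/9) = -26/9 + 9*log(3).

-26/9 + 9*log(3)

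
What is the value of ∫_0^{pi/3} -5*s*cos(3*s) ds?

Integrate by parts once (u = s, dv = -5*cos(3*s) ds).
An antiderivative is F(s) = -5*s*sin(3*s)/3 - 5*cos(3*s)/9.
Then F(pi/3) - F(0) = (5/9) - (-5/9) = 10/9.

10/9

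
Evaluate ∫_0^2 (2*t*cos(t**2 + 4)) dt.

-sin(4) + sin(8)

Let u = t**2 + 4, so du = 2*t dt. When t = 0, u = 4; when t = 2, u = 8.
The integral becomes ∫ cos(u) du from 4 to 8, with antiderivative sin(u).
Back in t: F(t) = sin(t**2 + 4).
Then F(2) - F(0) = (sin(8)) - (sin(4)) = -sin(4) + sin(8).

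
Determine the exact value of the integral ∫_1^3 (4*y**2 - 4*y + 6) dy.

By the power rule, an antiderivative is F(y) = 4*y**3/3 - 2*y**2 + 6*y.
Then F(3) - F(1) = (36) - (16/3) = 92/3.

92/3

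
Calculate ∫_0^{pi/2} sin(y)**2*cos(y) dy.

Let u = sin(y), so du = cos(y) dy. When y = 0, u = 0; when y = pi/2, u = 1.
The integral becomes ∫ u**2 du from 0 to 1, with antiderivative u**3/3.
Back in y: F(y) = sin(y)**3/3.
Then F(pi/2) - F(0) = (1/3) - (0) = 1/3.

1/3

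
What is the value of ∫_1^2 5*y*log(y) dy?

-15/4 + 10*log(2)

Integrate by parts once (u = ln y, dv = 5*y dy).
An antiderivative is F(y) = 5*y**2*(2*log(y) - 1)/4.
Then F(2) - F(1) = (-5 + 10*log(2)) - (-5/4) = -15/4 + 10*log(2).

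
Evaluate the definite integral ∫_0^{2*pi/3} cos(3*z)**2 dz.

pi/3

Use the identity cos^2(3*z) = (1 + cos(6*z))/2.
An antiderivative is F(z) = z/2 + sin(6*z)/12.
Then F(2*pi/3) - F(0) = (pi/3) - (0) = pi/3.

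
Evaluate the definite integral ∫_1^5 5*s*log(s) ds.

-30 + 125*log(5)/2

Integrate by parts once (u = ln s, dv = 5*s ds).
An antiderivative is F(s) = 5*s**2*(2*log(s) - 1)/4.
Then F(5) - F(1) = (-125/4 + 125*log(5)/2) - (-5/4) = -30 + 125*log(5)/2.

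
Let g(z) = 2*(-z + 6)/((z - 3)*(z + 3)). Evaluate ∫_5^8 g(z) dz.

-3*log(11) + log(5) + 8*log(2)

Factor the denominator: z**2 - 9 = (z + 3)(z - 3).
Partial fractions: 2*(-z + 6)/((z - 3)*(z + 3)) = -3/(z + 3) + 1/(z - 3).
An antiderivative is F(z) = log(z - 3) - 3*log(z + 3).
Then F(8) - F(5) = (-3*log(11) + log(5)) - (-8*log(2)) = -3*log(11) + log(5) + 8*log(2).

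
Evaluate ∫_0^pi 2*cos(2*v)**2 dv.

pi

Use the identity cos^2(2*v) = (1 + cos(4*v))/2.
An antiderivative is F(v) = v + sin(4*v)/4.
Then F(pi) - F(0) = (pi) - (0) = pi.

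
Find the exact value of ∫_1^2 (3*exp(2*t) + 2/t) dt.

An antiderivative is F(t) = 3*exp(2*t)/2 + 2*log(t).
Then F(2) - F(1) = (log(4) + 3*exp(4)/2) - (3*exp(2)/2) = -3*exp(2)/2 + log(4) + 3*exp(4)/2.

-3*exp(2)/2 + log(4) + 3*exp(4)/2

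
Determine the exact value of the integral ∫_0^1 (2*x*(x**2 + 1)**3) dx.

Let u = x**2 + 1, so du = 2*x dx. When x = 0, u = 1; when x = 1, u = 2.
The integral becomes ∫ u**3 du from 1 to 2, with antiderivative u**4/4.
Back in x: F(x) = (x**2 + 1)**4/4.
Then F(1) - F(0) = (4) - (1/4) = 15/4.

15/4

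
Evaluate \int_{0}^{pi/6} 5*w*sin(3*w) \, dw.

5/9

Integrate by parts once (u = w, dv = 5*sin(3*w) dw).
An antiderivative is F(w) = -5*w*cos(3*w)/3 + 5*sin(3*w)/9.
Then F(pi/6) - F(0) = (5/9) - (0) = 5/9.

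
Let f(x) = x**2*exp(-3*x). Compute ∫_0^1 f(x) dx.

2/27 - 17*exp(-3)/27

Integrate by parts twice (u = x^2, dv = exp(-3*x) dx).
An antiderivative is F(x) = (-9*x**2 - 6*x - 2)*exp(-3*x)/27.
Then F(1) - F(0) = (-17*exp(-3)/27) - (-2/27) = 2/27 - 17*exp(-3)/27.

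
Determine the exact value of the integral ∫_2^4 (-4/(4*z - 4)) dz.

-log(3)

An antiderivative is F(z) = -log(4*z - 4).
Then F(4) - F(2) = (-log(12)) - (-log(4)) = -log(3).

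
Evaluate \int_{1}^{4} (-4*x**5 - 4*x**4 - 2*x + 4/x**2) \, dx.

By the power rule, an antiderivative is F(x) = -2*x**6/3 - 4*x**5/5 - x**2 - 4/x.
Then F(4) - F(1) = (-53503/15) - (-97/15) = -17802/5.

-17802/5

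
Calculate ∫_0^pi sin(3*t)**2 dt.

pi/2

Use the identity sin^2(3*t) = (1 - cos(6*t))/2.
An antiderivative is F(t) = t/2 - sin(6*t)/12.
Then F(pi) - F(0) = (pi/2) - (0) = pi/2.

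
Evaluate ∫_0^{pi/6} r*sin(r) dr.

Integrate by parts once (u = r, dv = sin(r) dr).
An antiderivative is F(r) = -r*cos(r) + sin(r).
Then F(pi/6) - F(0) = (-sqrt(3)*pi/12 + 1/2) - (0) = -sqrt(3)*pi/12 + 1/2.

-sqrt(3)*pi/12 + 1/2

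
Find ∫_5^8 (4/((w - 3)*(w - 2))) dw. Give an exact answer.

Factor the denominator: w**2 - 5*w + 6 = (w - 2)(w - 3).
Partial fractions: 4/((w - 3)*(w - 2)) = -4/(w - 2) + 4/(w - 3).
An antiderivative is F(w) = 4*log(w - 3) - 4*log(w - 2).
Then F(8) - F(5) = (-4*log(3) - 4*log(2) + 4*log(5)) - (log(16/81)) = -8*log(2) + 4*log(5).

-8*log(2) + 4*log(5)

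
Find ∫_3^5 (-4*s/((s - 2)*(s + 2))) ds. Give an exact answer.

Factor the denominator: s**2 - 4 = (s + 2)(s - 2).
Partial fractions: -4*s/((s - 2)*(s + 2)) = -2/(s + 2) - 2/(s - 2).
An antiderivative is F(s) = -2*log(s - 2) - 2*log(s + 2).
Then F(5) - F(3) = (-2*log(7) - 2*log(3)) - (-log(25)) = -2*log(7) - 2*log(3) + 2*log(5).

-2*log(7) - 2*log(3) + 2*log(5)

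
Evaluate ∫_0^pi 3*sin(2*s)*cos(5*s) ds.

-4/7

Use the identity sin(2*s)cos(5*s) = [sin(7*s) + sin(-3*s)]/2.
An antiderivative is F(s) = cos(3*s)/2 - 3*cos(7*s)/14.
Then F(pi) - F(0) = (-2/7) - (2/7) = -4/7.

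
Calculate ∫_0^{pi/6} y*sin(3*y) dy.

1/9

Integrate by parts once (u = y, dv = sin(3*y) dy).
An antiderivative is F(y) = -y*cos(3*y)/3 + sin(3*y)/9.
Then F(pi/6) - F(0) = (1/9) - (0) = 1/9.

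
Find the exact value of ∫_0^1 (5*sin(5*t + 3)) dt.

Let u = 5*t + 3, so du = 5 dt. When t = 0, u = 3; when t = 1, u = 8.
The integral becomes ∫ sin(u) du from 3 to 8, with antiderivative -cos(u).
Back in t: F(t) = -cos(5*t + 3).
Then F(1) - F(0) = (-cos(8)) - (-cos(3)) = cos(3) - cos(8).

cos(3) - cos(8)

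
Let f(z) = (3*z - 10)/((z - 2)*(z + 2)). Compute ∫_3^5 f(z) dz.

Factor the denominator: z**2 - 4 = (z + 2)(z - 2).
Partial fractions: (3*z - 10)/((z - 2)*(z + 2)) = 4/(z + 2) - 1/(z - 2).
An antiderivative is F(z) = -log(z - 2) + 4*log(z + 2).
Then F(5) - F(3) = (-log(3) + 4*log(7)) - (4*log(5)) = -4*log(5) - log(3) + 4*log(7).

-4*log(5) - log(3) + 4*log(7)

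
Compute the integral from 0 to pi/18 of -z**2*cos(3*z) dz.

Integrate by parts twice (u = z^2, dv = -cos(3*z) dz).
An antiderivative is F(z) = -z**2*sin(3*z)/3 - 2*z*cos(3*z)/9 + 2*sin(3*z)/27.
Then F(pi/18) - F(0) = (-sqrt(3)*pi/162 - pi**2/1944 + 1/27) - (0) = -sqrt(3)*pi/162 - pi**2/1944 + 1/27.

-sqrt(3)*pi/162 - pi**2/1944 + 1/27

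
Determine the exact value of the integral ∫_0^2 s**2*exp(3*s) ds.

Integrate by parts twice (u = s^2, dv = exp(3*s) ds).
An antiderivative is F(s) = (9*s**2 - 6*s + 2)*exp(3*s)/27.
Then F(2) - F(0) = (26*exp(6)/27) - (2/27) = -2/27 + 26*exp(6)/27.

-2/27 + 26*exp(6)/27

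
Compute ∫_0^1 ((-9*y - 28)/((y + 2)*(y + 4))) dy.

-4*log(5) - 5*log(3) + 13*log(2)

Factor the denominator: y**2 + 6*y + 8 = (y + 4)(y + 2).
Partial fractions: (-9*y - 28)/((y + 2)*(y + 4)) = -4/(y + 4) - 5/(y + 2).
An antiderivative is F(y) = -5*log(y + 2) - 4*log(y + 4).
Then F(1) - F(0) = (-4*log(5) - 5*log(3)) - (-13*log(2)) = -4*log(5) - 5*log(3) + 13*log(2).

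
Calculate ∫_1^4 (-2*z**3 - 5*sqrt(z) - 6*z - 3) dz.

By the power rule, an antiderivative is F(z) = -z**4/2 - 10*z**(3/2)/3 - 3*z**2 - 3*z.
Then F(4) - F(1) = (-644/3) - (-59/6) = -1229/6.

-1229/6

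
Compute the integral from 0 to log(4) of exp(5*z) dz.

Let u = exp(z), so du = exp(z) dz. When z = 0, u = 1; when z = log(4), u = 4.
The integral becomes ∫ u**4 du from 1 to 4, with antiderivative u**5/5.
Back in z: F(z) = exp(5*z)/5.
Then F(log(4)) - F(0) = (1024/5) - (1/5) = 1023/5.

1023/5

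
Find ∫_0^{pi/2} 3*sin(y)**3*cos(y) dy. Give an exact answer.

Let u = sin(y), so du = cos(y) dy. When y = 0, u = 0; when y = pi/2, u = 1.
The integral becomes 3·∫ u**3 du from 0 to 1, with antiderivative 3*u**4/4.
Back in y: F(y) = 3*sin(y)**4/4.
Then F(pi/2) - F(0) = (3/4) - (0) = 3/4.

3/4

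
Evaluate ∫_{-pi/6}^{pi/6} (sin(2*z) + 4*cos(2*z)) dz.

2*sqrt(3)

An antiderivative is F(z) = 2*sin(2*z) - cos(2*z)/2.
Then F(pi/6) - F(-pi/6) = (-1/4 + sqrt(3)) - (-sqrt(3) - 1/4) = 2*sqrt(3).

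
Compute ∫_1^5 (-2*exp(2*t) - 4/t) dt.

An antiderivative is F(t) = -exp(2*t) - 4*log(t).
Then F(5) - F(1) = (-exp(10) - 4*log(5)) - (-exp(2)) = -exp(10) - 4*log(5) + exp(2).

-exp(10) - 4*log(5) + exp(2)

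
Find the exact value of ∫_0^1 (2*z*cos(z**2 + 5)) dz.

sin(6) - sin(5)

Let u = z**2 + 5, so du = 2*z dz. When z = 0, u = 5; when z = 1, u = 6.
The integral becomes ∫ cos(u) du from 5 to 6, with antiderivative sin(u).
Back in z: F(z) = sin(z**2 + 5).
Then F(1) - F(0) = (sin(6)) - (sin(5)) = sin(6) - sin(5).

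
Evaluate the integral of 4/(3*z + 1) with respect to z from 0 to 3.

An antiderivative is F(z) = 4*log(3*z + 1)/3.
Then F(3) - F(0) = (4*log(10)/3) - (0) = 4*log(10)/3.

4*log(10)/3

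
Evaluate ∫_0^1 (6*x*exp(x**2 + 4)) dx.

-3*(1 - exp(1))*exp(4)

Let u = x**2 + 4, so du = 2*x dx. When x = 0, u = 4; when x = 1, u = 5.
The integral becomes 3·∫ exp(u) du from 4 to 5, with antiderivative 3*exp(u).
Back in x: F(x) = 3*exp(x**2 + 4).
Then F(1) - F(0) = (3*exp(5)) - (3*exp(4)) = -3*(1 - exp(1))*exp(4).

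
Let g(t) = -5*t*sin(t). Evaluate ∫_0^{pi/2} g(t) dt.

-5

Integrate by parts once (u = t, dv = -5*sin(t) dt).
An antiderivative is F(t) = 5*t*cos(t) - 5*sin(t).
Then F(pi/2) - F(0) = (-5) - (0) = -5.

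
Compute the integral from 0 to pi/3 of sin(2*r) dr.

An antiderivative is F(r) = -cos(2*r)/2.
Then F(pi/3) - F(0) = (1/4) - (-1/2) = 3/4.

3/4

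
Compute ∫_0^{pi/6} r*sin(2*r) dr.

Integrate by parts once (u = r, dv = sin(2*r) dr).
An antiderivative is F(r) = -r*cos(2*r)/2 + sin(2*r)/4.
Then F(pi/6) - F(0) = (-pi/24 + sqrt(3)/8) - (0) = -pi/24 + sqrt(3)/8.

-pi/24 + sqrt(3)/8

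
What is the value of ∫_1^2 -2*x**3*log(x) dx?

15/8 - 8*log(2)

Integrate by parts once (u = ln x, dv = -2*x**3 dx).
An antiderivative is F(x) = -x**4*(4*log(x) - 1)/8.
Then F(2) - F(1) = (2 - 8*log(2)) - (1/8) = 15/8 - 8*log(2).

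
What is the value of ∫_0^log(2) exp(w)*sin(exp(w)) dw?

Let u = exp(w), so du = exp(w) dw. When w = 0, u = 1; when w = log(2), u = 2.
The integral becomes ∫ sin(u) du from 1 to 2, with antiderivative -cos(u).
Back in w: F(w) = -cos(exp(w)).
Then F(log(2)) - F(0) = (-cos(2)) - (-cos(1)) = -cos(2) + cos(1).

-cos(2) + cos(1)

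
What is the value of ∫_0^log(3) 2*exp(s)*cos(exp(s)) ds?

Let u = exp(s), so du = exp(s) ds. When s = 0, u = 1; when s = log(3), u = 3.
The integral becomes 2·∫ cos(u) du from 1 to 3, with antiderivative 2*sin(u).
Back in s: F(s) = 2*sin(exp(s)).
Then F(log(3)) - F(0) = (2*sin(3)) - (2*sin(1)) = -2*sin(1) + 2*sin(3).

-2*sin(1) + 2*sin(3)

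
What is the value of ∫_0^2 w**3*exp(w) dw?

6 + 2*exp(2)

Integrate by parts 3 times (u = w^3, dv = exp(w) dw).
An antiderivative is F(w) = (w**3 - 3*w**2 + 6*w - 6)*exp(w).
Then F(2) - F(0) = (2*exp(2)) - (-6) = 6 + 2*exp(2).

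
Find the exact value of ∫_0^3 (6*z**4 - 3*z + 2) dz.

2841/10

By the power rule, an antiderivative is F(z) = 6*z**5/5 - 3*z**2/2 + 2*z.
Then F(3) - F(0) = (2841/10) - (0) = 2841/10.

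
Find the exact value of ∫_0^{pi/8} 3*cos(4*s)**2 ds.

3*pi/16

Use the identity cos^2(4*s) = (1 + cos(8*s))/2.
An antiderivative is F(s) = 3*s/2 + 3*sin(8*s)/16.
Then F(pi/8) - F(0) = (3*pi/16) - (0) = 3*pi/16.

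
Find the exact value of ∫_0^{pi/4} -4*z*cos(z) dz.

Integrate by parts once (u = z, dv = -4*cos(z) dz).
An antiderivative is F(z) = -4*z*sin(z) - 4*cos(z).
Then F(pi/4) - F(0) = (sqrt(2)*(-4 - pi)/2) - (-4) = -2*sqrt(2) - sqrt(2)*pi/2 + 4.

-2*sqrt(2) - sqrt(2)*pi/2 + 4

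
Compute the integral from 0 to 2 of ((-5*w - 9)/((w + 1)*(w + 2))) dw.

-4*log(3) - log(2)

Factor the denominator: w**2 + 3*w + 2 = (w + 2)(w + 1).
Partial fractions: (-5*w - 9)/((w + 1)*(w + 2)) = -1/(w + 2) - 4/(w + 1).
An antiderivative is F(w) = -4*log(w + 1) - log(w + 2).
Then F(2) - F(0) = (-4*log(3) - 2*log(2)) - (-log(2)) = -4*log(3) - log(2).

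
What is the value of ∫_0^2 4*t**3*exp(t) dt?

24 + 8*exp(2)

Integrate by parts 3 times (u = t^3, dv = 4*exp(t) dt).
An antiderivative is F(t) = (4*t**3 - 12*t**2 + 24*t - 24)*exp(t).
Then F(2) - F(0) = (8*exp(2)) - (-24) = 24 + 8*exp(2).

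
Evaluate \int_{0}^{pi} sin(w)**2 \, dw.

pi/2

Use the identity sin^2(w) = (1 - cos(2*w))/2.
An antiderivative is F(w) = w/2 - sin(2*w)/4.
Then F(pi) - F(0) = (pi/2) - (0) = pi/2.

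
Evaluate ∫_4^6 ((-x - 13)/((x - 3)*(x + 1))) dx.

-3*log(5) - 4*log(3) + 3*log(7)

Factor the denominator: x**2 - 2*x - 3 = (x + 1)(x - 3).
Partial fractions: (-x - 13)/((x - 3)*(x + 1)) = 3/(x + 1) - 4/(x - 3).
An antiderivative is F(x) = -4*log(x - 3) + 3*log(x + 1).
Then F(6) - F(4) = (-4*log(3) + 3*log(7)) - (3*log(5)) = -3*log(5) - 4*log(3) + 3*log(7).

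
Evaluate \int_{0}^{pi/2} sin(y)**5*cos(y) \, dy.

Let u = sin(y), so du = cos(y) dy. When y = 0, u = 0; when y = pi/2, u = 1.
The integral becomes ∫ u**5 du from 0 to 1, with antiderivative u**6/6.
Back in y: F(y) = sin(y)**6/6.
Then F(pi/2) - F(0) = (1/6) - (0) = 1/6.

1/6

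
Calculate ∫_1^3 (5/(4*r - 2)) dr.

An antiderivative is F(r) = 5*log(4*r - 2)/4.
Then F(3) - F(1) = (5*log(10)/4) - (5*log(2)/4) = 5*log(5)/4.

5*log(5)/4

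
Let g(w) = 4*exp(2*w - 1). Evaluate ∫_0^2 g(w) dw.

Let u = 2*w - 1, so du = 2 dw. When w = 0, u = -1; when w = 2, u = 3.
The integral becomes 2·∫ exp(u) du from -1 to 3, with antiderivative 2*exp(u).
Back in w: F(w) = 2*exp(2*w - 1).
Then F(2) - F(0) = (2*exp(3)) - (2*exp(-1)) = -(2 - 2*exp(4))*exp(-1).

-(2 - 2*exp(4))*exp(-1)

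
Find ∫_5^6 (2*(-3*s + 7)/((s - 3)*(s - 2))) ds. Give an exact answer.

-log(9)

Factor the denominator: s**2 - 5*s + 6 = (s - 2)(s - 3).
Partial fractions: 2*(-3*s + 7)/((s - 3)*(s - 2)) = -2/(s - 2) - 4/(s - 3).
An antiderivative is F(s) = -4*log(s - 3) - 2*log(s - 2).
Then F(6) - F(5) = (-4*log(3) - 4*log(2)) - (-4*log(2) - 2*log(3)) = -log(9).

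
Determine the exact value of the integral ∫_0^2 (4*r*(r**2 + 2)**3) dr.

Let u = r**2 + 2, so du = 2*r dr. When r = 0, u = 2; when r = 2, u = 6.
The integral becomes 2·∫ u**3 du from 2 to 6, with antiderivative u**4/2.
Back in r: F(r) = (r**2 + 2)**4/2.
Then F(2) - F(0) = (648) - (8) = 640.

640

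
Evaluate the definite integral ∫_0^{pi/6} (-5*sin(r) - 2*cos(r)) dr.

An antiderivative is F(r) = -2*sin(r) + 5*cos(r).
Then F(pi/6) - F(0) = (-1 + 5*sqrt(3)/2) - (5) = -6 + 5*sqrt(3)/2.

-6 + 5*sqrt(3)/2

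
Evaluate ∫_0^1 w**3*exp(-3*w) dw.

Integrate by parts 3 times (u = w^3, dv = exp(-3*w) dw).
An antiderivative is F(w) = (-9*w**3 - 9*w**2 - 6*w - 2)*exp(-3*w)/27.
Then F(1) - F(0) = (-26*exp(-3)/27) - (-2/27) = 2/27 - 26*exp(-3)/27.

2/27 - 26*exp(-3)/27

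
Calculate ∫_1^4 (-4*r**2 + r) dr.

-153/2

By the power rule, an antiderivative is F(r) = -4*r**3/3 + r**2/2.
Then F(4) - F(1) = (-232/3) - (-5/6) = -153/2.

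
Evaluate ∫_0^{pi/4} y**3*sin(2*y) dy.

-3/8 + 3*pi**2/64

Integrate by parts 3 times (u = y^3, dv = sin(2*y) dy).
An antiderivative is F(y) = -y**3*cos(2*y)/2 + 3*y**2*sin(2*y)/4 + 3*y*cos(2*y)/4 - 3*sin(2*y)/8.
Then F(pi/4) - F(0) = (-3/8 + 3*pi**2/64) - (0) = -3/8 + 3*pi**2/64.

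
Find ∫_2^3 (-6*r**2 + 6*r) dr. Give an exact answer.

-23

By the power rule, an antiderivative is F(r) = -2*r**3 + 3*r**2.
Then F(3) - F(2) = (-27) - (-4) = -23.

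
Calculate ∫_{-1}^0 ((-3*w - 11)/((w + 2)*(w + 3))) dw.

-7*log(2) + 2*log(3)

Factor the denominator: w**2 + 5*w + 6 = (w + 3)(w + 2).
Partial fractions: (-3*w - 11)/((w + 2)*(w + 3)) = 2/(w + 3) - 5/(w + 2).
An antiderivative is F(w) = -5*log(w + 2) + 2*log(w + 3).
Then F(0) - F(-1) = (log(9/32)) - (log(4)) = -7*log(2) + 2*log(3).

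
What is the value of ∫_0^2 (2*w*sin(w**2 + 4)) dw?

Let u = w**2 + 4, so du = 2*w dw. When w = 0, u = 4; when w = 2, u = 8.
The integral becomes ∫ sin(u) du from 4 to 8, with antiderivative -cos(u).
Back in w: F(w) = -cos(w**2 + 4).
Then F(2) - F(0) = (-cos(8)) - (-cos(4)) = cos(4) - cos(8).

cos(4) - cos(8)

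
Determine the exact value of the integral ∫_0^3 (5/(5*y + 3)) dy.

Let u = 5*y + 3, so du = 5 dy. When y = 0, u = 3; when y = 3, u = 18.
The integral becomes ∫ 1/u du from 3 to 18, with antiderivative log(u).
Back in y: F(y) = log(5*y + 3).
Then F(3) - F(0) = (log(18)) - (log(3)) = log(6).

log(6)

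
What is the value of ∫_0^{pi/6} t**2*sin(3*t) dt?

Integrate by parts twice (u = t^2, dv = sin(3*t) dt).
An antiderivative is F(t) = -t**2*cos(3*t)/3 + 2*t*sin(3*t)/9 + 2*cos(3*t)/27.
Then F(pi/6) - F(0) = (pi/27) - (2/27) = -2/27 + pi/27.

-2/27 + pi/27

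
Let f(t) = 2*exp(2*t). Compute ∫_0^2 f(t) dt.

-1 + exp(4)

An antiderivative is F(t) = exp(2*t).
Then F(2) - F(0) = (exp(4)) - (1) = -1 + exp(4).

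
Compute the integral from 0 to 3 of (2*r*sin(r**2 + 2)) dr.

cos(2) - cos(11)

Let u = r**2 + 2, so du = 2*r dr. When r = 0, u = 2; when r = 3, u = 11.
The integral becomes ∫ sin(u) du from 2 to 11, with antiderivative -cos(u).
Back in r: F(r) = -cos(r**2 + 2).
Then F(3) - F(0) = (-cos(11)) - (-cos(2)) = cos(2) - cos(11).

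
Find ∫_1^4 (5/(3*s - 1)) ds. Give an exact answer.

-5*log(2)/3 + 5*log(11)/3

An antiderivative is F(s) = 5*log(3*s - 1)/3.
Then F(4) - F(1) = (5*log(11)/3) - (5*log(2)/3) = -5*log(2)/3 + 5*log(11)/3.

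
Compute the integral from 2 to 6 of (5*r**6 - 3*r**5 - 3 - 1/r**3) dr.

11122949/63

By the power rule, an antiderivative is F(r) = 5*r**7/7 - r**6/2 - 3*r + 1/(2*r**2).
Then F(6) - F(2) = (89010583/504) - (2999/56) = 11122949/63.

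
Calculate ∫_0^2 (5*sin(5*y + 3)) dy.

cos(3) - cos(13)

Let u = 5*y + 3, so du = 5 dy. When y = 0, u = 3; when y = 2, u = 13.
The integral becomes ∫ sin(u) du from 3 to 13, with antiderivative -cos(u).
Back in y: F(y) = -cos(5*y + 3).
Then F(2) - F(0) = (-cos(13)) - (-cos(3)) = cos(3) - cos(13).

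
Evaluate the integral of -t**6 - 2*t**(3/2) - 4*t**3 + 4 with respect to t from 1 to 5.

By the power rule, an antiderivative is F(t) = -t**7/7 - 4*t**(5/2)/5 - t**4 + 4*t.
Then F(5) - F(1) = (-82360/7 - 20*sqrt(5)) - (72/35) = -411872/35 - 20*sqrt(5).

-411872/35 - 20*sqrt(5)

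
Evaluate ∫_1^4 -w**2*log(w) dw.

Integrate by parts once (u = ln w, dv = -w**2 dw).
An antiderivative is F(w) = -w**3*(3*log(w) - 1)/9.
Then F(4) - F(1) = (64/9 - 128*log(2)/3) - (1/9) = 7 - 128*log(2)/3.

7 - 128*log(2)/3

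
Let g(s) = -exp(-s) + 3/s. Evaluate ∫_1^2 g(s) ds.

-exp(-1) + exp(-2) + 3*log(2)

An antiderivative is F(s) = 3*log(s) + exp(-s).
Then F(2) - F(1) = (exp(-2) + 3*log(2)) - (exp(-1)) = -exp(-1) + exp(-2) + 3*log(2).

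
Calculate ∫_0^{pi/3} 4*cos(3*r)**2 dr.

Use the identity cos^2(3*r) = (1 + cos(6*r))/2.
An antiderivative is F(r) = 2*r + sin(6*r)/3.
Then F(pi/3) - F(0) = (2*pi/3) - (0) = 2*pi/3.

2*pi/3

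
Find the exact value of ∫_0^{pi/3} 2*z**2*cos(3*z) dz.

-4*pi/27

Integrate by parts twice (u = z^2, dv = 2*cos(3*z) dz).
An antiderivative is F(z) = 2*z**2*sin(3*z)/3 + 4*z*cos(3*z)/9 - 4*sin(3*z)/27.
Then F(pi/3) - F(0) = (-4*pi/27) - (0) = -4*pi/27.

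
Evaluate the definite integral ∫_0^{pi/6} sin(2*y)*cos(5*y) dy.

Use the identity sin(2*y)cos(5*y) = [sin(7*y) + sin(-3*y)]/2.
An antiderivative is F(y) = cos(3*y)/6 - cos(7*y)/14.
Then F(pi/6) - F(0) = (sqrt(3)/28) - (2/21) = -2/21 + sqrt(3)/28.

-2/21 + sqrt(3)/28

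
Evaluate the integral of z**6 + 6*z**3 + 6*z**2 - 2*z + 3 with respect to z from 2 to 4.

By the power rule, an antiderivative is F(z) = z**7/7 + 3*z**4/2 + 2*z**3 - z**2 + 3*z.
Then F(4) - F(2) = (19940/7) - (422/7) = 19518/7.

19518/7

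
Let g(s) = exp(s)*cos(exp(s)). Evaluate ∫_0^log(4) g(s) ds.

-sin(1) + sin(4)

Let u = exp(s), so du = exp(s) ds. When s = 0, u = 1; when s = log(4), u = 4.
The integral becomes ∫ cos(u) du from 1 to 4, with antiderivative sin(u).
Back in s: F(s) = sin(exp(s)).
Then F(log(4)) - F(0) = (sin(4)) - (sin(1)) = -sin(1) + sin(4).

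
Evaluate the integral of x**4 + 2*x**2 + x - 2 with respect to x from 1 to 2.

311/30

By the power rule, an antiderivative is F(x) = x**5/5 + 2*x**3/3 + x**2/2 - 2*x.
Then F(2) - F(1) = (146/15) - (-19/30) = 311/30.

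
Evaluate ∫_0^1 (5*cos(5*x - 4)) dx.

Let u = 5*x - 4, so du = 5 dx. When x = 0, u = -4; when x = 1, u = 1.
The integral becomes ∫ cos(u) du from -4 to 1, with antiderivative sin(u).
Back in x: F(x) = sin(5*x - 4).
Then F(1) - F(0) = (sin(1)) - (-sin(4)) = sin(4) + sin(1).

sin(4) + sin(1)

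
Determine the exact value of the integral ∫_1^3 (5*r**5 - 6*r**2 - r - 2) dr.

1640/3

By the power rule, an antiderivative is F(r) = 5*r**6/6 - 2*r**3 - r**2/2 - 2*r.
Then F(3) - F(1) = (543) - (-11/3) = 1640/3.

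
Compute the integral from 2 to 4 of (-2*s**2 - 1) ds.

By the power rule, an antiderivative is F(s) = -2*s**3/3 - s.
Then F(4) - F(2) = (-140/3) - (-22/3) = -118/3.

-118/3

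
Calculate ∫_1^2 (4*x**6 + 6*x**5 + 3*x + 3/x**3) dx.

By the power rule, an antiderivative is F(x) = 4*x**7/7 + x**6 + 3*x**2/2 - 3/(2*x**2).
Then F(2) - F(1) = (7995/56) - (11/7) = 7907/56.

7907/56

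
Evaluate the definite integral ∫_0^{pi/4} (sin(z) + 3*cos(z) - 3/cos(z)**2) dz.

-2 + sqrt(2)

An antiderivative is F(z) = 3*sin(z) - cos(z) - 3*tan(z).
Then F(pi/4) - F(0) = (-3 + sqrt(2)) - (-1) = -2 + sqrt(2).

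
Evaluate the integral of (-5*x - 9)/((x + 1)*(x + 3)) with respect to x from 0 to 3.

-7*log(2)

Factor the denominator: x**2 + 4*x + 3 = (x + 3)(x + 1).
Partial fractions: (-5*x - 9)/((x + 1)*(x + 3)) = -3/(x + 3) - 2/(x + 1).
An antiderivative is F(x) = -2*log(x + 1) - 3*log(x + 3).
Then F(3) - F(0) = (-7*log(2) - 3*log(3)) - (-log(27)) = -7*log(2).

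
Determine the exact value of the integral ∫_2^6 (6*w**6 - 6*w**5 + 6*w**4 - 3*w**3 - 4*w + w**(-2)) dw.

21158819/105

By the power rule, an antiderivative is F(w) = 6*w**7/7 - w**6 + 6*w**5/5 - 3*w**4/4 - 2*w**2 - 1/w.
Then F(6) - F(2) = (42330997/210) - (4453/70) = 21158819/105.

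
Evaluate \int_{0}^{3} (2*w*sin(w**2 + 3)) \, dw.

Let u = w**2 + 3, so du = 2*w dw. When w = 0, u = 3; when w = 3, u = 12.
The integral becomes ∫ sin(u) du from 3 to 12, with antiderivative -cos(u).
Back in w: F(w) = -cos(w**2 + 3).
Then F(3) - F(0) = (-cos(12)) - (-cos(3)) = cos(3) - cos(12).

cos(3) - cos(12)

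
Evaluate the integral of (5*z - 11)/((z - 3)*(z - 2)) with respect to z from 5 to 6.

log(27/4)

Factor the denominator: z**2 - 5*z + 6 = (z - 2)(z - 3).
Partial fractions: (5*z - 11)/((z - 3)*(z - 2)) = 1/(z - 2) + 4/(z - 3).
An antiderivative is F(z) = 4*log(z - 3) + log(z - 2).
Then F(6) - F(5) = (2*log(2) + 4*log(3)) - (log(48)) = log(27/4).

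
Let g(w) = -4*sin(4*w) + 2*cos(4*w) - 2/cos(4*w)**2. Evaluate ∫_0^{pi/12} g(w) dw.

-1/2 - sqrt(3)/4

An antiderivative is F(w) = sin(4*w)/2 + cos(4*w) - tan(4*w)/2.
Then F(pi/12) - F(0) = (1/2 - sqrt(3)/4) - (1) = -1/2 - sqrt(3)/4.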